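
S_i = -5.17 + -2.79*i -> [-5.17, -7.96, -10.75, -13.54, -16.33]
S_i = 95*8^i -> [95, 760, 6080, 48640, 389120]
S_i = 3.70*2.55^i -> [3.7, 9.44, 24.06, 61.35, 156.45]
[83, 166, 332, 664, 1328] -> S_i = 83*2^i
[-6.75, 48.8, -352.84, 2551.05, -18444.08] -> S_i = -6.75*(-7.23)^i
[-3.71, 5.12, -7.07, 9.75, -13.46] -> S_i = -3.71*(-1.38)^i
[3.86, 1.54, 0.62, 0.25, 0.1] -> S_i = 3.86*0.40^i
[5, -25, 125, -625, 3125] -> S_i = 5*-5^i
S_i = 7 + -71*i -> [7, -64, -135, -206, -277]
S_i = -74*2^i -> [-74, -148, -296, -592, -1184]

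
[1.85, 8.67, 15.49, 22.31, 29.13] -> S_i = 1.85 + 6.82*i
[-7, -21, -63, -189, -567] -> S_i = -7*3^i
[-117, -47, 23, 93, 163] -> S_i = -117 + 70*i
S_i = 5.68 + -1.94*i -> [5.68, 3.74, 1.8, -0.14, -2.08]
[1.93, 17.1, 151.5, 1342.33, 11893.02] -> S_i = 1.93*8.86^i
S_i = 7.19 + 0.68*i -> [7.19, 7.87, 8.55, 9.23, 9.91]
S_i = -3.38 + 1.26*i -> [-3.38, -2.12, -0.86, 0.4, 1.66]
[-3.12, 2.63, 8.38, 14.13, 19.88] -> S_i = -3.12 + 5.75*i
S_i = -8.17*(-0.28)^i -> [-8.17, 2.29, -0.64, 0.18, -0.05]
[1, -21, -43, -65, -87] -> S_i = 1 + -22*i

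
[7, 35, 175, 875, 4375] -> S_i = 7*5^i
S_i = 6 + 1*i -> [6, 7, 8, 9, 10]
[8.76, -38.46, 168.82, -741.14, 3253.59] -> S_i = 8.76*(-4.39)^i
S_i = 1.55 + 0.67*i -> [1.55, 2.22, 2.89, 3.56, 4.23]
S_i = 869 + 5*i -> [869, 874, 879, 884, 889]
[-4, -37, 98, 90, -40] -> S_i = Random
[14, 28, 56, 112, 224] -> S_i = 14*2^i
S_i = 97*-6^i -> [97, -582, 3492, -20952, 125712]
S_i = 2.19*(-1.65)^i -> [2.19, -3.61, 5.96, -9.84, 16.23]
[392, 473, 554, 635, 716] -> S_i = 392 + 81*i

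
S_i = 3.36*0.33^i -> [3.36, 1.11, 0.37, 0.12, 0.04]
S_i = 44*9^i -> [44, 396, 3564, 32076, 288684]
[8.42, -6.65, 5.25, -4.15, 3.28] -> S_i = 8.42*(-0.79)^i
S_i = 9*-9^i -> [9, -81, 729, -6561, 59049]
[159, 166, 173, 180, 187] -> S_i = 159 + 7*i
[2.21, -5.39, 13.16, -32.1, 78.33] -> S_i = 2.21*(-2.44)^i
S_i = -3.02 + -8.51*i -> [-3.02, -11.53, -20.04, -28.55, -37.06]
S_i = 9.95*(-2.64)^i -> [9.95, -26.27, 69.35, -183.08, 483.32]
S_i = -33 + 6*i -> [-33, -27, -21, -15, -9]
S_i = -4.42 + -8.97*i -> [-4.42, -13.39, -22.36, -31.33, -40.3]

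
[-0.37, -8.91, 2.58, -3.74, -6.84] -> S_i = Random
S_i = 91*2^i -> [91, 182, 364, 728, 1456]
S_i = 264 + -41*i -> [264, 223, 182, 141, 100]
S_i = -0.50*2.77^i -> [-0.5, -1.38, -3.84, -10.63, -29.44]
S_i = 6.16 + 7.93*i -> [6.16, 14.09, 22.02, 29.95, 37.88]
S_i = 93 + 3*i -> [93, 96, 99, 102, 105]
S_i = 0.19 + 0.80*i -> [0.19, 0.99, 1.79, 2.59, 3.39]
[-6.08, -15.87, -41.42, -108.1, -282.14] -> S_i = -6.08*2.61^i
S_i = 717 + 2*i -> [717, 719, 721, 723, 725]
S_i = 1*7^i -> [1, 7, 49, 343, 2401]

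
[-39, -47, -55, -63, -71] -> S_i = -39 + -8*i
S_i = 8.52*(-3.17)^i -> [8.52, -27.01, 85.62, -271.4, 860.35]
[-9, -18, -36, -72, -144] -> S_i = -9*2^i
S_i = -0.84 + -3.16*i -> [-0.84, -4.0, -7.16, -10.32, -13.48]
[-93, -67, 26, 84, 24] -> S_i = Random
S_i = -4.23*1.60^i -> [-4.23, -6.77, -10.83, -17.33, -27.72]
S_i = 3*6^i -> [3, 18, 108, 648, 3888]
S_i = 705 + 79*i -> [705, 784, 863, 942, 1021]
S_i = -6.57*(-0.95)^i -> [-6.57, 6.24, -5.93, 5.63, -5.35]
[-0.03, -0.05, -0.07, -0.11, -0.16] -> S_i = -0.03*1.53^i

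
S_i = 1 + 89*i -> [1, 90, 179, 268, 357]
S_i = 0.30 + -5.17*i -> [0.3, -4.87, -10.04, -15.21, -20.38]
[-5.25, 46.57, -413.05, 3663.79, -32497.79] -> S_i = -5.25*(-8.87)^i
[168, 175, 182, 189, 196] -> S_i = 168 + 7*i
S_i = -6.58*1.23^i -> [-6.58, -8.09, -9.95, -12.24, -15.06]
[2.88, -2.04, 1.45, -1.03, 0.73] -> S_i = 2.88*(-0.71)^i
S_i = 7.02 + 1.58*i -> [7.02, 8.6, 10.18, 11.76, 13.34]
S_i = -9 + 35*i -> [-9, 26, 61, 96, 131]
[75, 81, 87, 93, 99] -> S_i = 75 + 6*i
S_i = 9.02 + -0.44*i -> [9.02, 8.58, 8.14, 7.7, 7.26]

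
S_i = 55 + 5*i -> [55, 60, 65, 70, 75]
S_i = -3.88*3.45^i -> [-3.88, -13.39, -46.18, -159.33, -549.68]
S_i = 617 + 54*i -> [617, 671, 725, 779, 833]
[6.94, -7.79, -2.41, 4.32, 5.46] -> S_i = Random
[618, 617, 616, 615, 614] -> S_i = 618 + -1*i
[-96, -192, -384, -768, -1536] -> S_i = -96*2^i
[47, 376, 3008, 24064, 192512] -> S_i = 47*8^i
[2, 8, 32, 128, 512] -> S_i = 2*4^i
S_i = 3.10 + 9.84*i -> [3.1, 12.94, 22.78, 32.62, 42.46]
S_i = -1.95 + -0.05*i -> [-1.95, -2.0, -2.05, -2.1, -2.15]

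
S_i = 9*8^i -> [9, 72, 576, 4608, 36864]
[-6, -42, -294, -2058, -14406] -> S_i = -6*7^i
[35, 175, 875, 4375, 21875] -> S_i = 35*5^i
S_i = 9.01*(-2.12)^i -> [9.01, -19.1, 40.49, -85.85, 182.0]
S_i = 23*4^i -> [23, 92, 368, 1472, 5888]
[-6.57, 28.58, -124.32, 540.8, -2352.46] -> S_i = -6.57*(-4.35)^i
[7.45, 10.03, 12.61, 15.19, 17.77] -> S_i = 7.45 + 2.58*i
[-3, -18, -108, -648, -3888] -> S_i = -3*6^i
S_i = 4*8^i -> [4, 32, 256, 2048, 16384]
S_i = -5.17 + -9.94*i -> [-5.17, -15.11, -25.05, -34.99, -44.93]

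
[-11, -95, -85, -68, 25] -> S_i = Random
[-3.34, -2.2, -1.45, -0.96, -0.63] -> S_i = -3.34*0.66^i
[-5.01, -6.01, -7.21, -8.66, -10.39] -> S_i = -5.01*1.20^i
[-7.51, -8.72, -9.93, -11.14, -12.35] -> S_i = -7.51 + -1.21*i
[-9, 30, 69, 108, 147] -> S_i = -9 + 39*i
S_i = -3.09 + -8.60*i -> [-3.09, -11.69, -20.29, -28.89, -37.49]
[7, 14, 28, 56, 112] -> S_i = 7*2^i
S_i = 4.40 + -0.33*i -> [4.4, 4.07, 3.74, 3.41, 3.08]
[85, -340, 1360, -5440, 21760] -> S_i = 85*-4^i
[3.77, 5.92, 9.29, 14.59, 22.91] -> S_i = 3.77*1.57^i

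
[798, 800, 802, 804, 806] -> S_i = 798 + 2*i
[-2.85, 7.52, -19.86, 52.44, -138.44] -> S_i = -2.85*(-2.64)^i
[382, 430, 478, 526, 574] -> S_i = 382 + 48*i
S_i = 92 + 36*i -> [92, 128, 164, 200, 236]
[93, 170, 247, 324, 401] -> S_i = 93 + 77*i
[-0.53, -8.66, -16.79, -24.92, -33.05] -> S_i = -0.53 + -8.13*i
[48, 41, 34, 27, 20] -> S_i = 48 + -7*i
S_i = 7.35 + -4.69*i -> [7.35, 2.66, -2.03, -6.72, -11.41]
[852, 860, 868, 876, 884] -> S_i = 852 + 8*i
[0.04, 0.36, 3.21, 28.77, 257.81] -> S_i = 0.04*8.96^i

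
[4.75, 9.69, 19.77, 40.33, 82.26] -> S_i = 4.75*2.04^i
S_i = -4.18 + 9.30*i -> [-4.18, 5.12, 14.42, 23.72, 33.02]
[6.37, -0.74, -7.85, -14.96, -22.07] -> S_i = 6.37 + -7.11*i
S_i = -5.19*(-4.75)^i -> [-5.19, 24.65, -117.1, 556.22, -2642.05]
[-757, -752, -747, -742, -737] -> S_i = -757 + 5*i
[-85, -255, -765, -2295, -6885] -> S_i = -85*3^i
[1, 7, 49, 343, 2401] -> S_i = 1*7^i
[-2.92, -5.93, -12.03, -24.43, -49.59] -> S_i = -2.92*2.03^i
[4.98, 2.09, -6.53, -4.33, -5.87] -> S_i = Random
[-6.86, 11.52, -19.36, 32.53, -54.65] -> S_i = -6.86*(-1.68)^i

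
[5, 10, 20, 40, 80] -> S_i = 5*2^i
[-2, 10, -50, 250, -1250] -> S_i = -2*-5^i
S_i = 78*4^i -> [78, 312, 1248, 4992, 19968]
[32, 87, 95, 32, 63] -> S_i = Random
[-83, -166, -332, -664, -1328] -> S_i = -83*2^i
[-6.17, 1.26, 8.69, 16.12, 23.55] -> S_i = -6.17 + 7.43*i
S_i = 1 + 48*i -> [1, 49, 97, 145, 193]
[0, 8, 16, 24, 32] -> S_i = 0 + 8*i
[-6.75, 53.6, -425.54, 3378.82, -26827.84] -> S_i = -6.75*(-7.94)^i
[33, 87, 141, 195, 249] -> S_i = 33 + 54*i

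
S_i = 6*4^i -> [6, 24, 96, 384, 1536]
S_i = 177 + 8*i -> [177, 185, 193, 201, 209]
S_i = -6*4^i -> [-6, -24, -96, -384, -1536]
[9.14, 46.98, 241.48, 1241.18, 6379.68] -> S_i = 9.14*5.14^i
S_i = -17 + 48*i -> [-17, 31, 79, 127, 175]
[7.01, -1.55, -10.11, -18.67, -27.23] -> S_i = 7.01 + -8.56*i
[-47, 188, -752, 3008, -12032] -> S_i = -47*-4^i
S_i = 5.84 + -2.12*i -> [5.84, 3.72, 1.6, -0.52, -2.64]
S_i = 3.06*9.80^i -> [3.06, 29.99, 293.88, 2880.05, 28224.47]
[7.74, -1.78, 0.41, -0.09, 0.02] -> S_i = 7.74*(-0.23)^i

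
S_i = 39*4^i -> [39, 156, 624, 2496, 9984]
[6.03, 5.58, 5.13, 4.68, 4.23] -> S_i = 6.03 + -0.45*i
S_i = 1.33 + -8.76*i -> [1.33, -7.43, -16.19, -24.95, -33.71]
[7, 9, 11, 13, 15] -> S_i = 7 + 2*i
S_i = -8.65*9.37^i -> [-8.65, -81.05, -759.44, -7115.98, -66676.76]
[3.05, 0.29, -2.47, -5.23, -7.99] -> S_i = 3.05 + -2.76*i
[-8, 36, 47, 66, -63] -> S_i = Random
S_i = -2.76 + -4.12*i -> [-2.76, -6.88, -11.0, -15.12, -19.24]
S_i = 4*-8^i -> [4, -32, 256, -2048, 16384]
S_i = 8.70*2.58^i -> [8.7, 22.45, 57.91, 149.41, 385.48]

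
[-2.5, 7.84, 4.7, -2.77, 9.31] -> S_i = Random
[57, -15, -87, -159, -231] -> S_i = 57 + -72*i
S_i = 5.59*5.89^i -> [5.59, 32.93, 193.93, 1142.24, 6727.8]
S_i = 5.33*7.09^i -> [5.33, 37.79, 267.93, 1899.62, 13468.28]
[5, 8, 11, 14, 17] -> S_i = 5 + 3*i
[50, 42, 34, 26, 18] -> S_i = 50 + -8*i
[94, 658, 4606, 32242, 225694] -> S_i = 94*7^i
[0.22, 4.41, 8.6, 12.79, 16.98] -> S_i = 0.22 + 4.19*i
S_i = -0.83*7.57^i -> [-0.83, -6.28, -47.56, -360.05, -2725.6]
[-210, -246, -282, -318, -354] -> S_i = -210 + -36*i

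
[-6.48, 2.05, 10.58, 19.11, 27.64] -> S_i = -6.48 + 8.53*i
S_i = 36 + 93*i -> [36, 129, 222, 315, 408]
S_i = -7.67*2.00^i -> [-7.67, -15.34, -30.68, -61.36, -122.72]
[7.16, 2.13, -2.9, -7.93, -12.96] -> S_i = 7.16 + -5.03*i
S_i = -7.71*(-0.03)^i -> [-7.71, 0.23, -0.01, 0.0, -0.0]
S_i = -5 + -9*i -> [-5, -14, -23, -32, -41]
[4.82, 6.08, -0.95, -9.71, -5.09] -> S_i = Random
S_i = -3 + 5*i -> [-3, 2, 7, 12, 17]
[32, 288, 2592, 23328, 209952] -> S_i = 32*9^i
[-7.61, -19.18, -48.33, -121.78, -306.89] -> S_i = -7.61*2.52^i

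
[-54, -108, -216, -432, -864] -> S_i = -54*2^i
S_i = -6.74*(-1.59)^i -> [-6.74, 10.72, -17.04, 27.09, -43.08]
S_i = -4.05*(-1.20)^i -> [-4.05, 4.86, -5.83, 7.0, -8.4]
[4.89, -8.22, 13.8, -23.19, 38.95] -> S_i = 4.89*(-1.68)^i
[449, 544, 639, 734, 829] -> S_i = 449 + 95*i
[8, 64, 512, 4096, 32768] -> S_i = 8*8^i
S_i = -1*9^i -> [-1, -9, -81, -729, -6561]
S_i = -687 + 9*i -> [-687, -678, -669, -660, -651]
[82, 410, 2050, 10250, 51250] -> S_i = 82*5^i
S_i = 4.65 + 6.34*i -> [4.65, 10.99, 17.33, 23.67, 30.01]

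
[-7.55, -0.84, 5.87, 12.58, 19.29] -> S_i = -7.55 + 6.71*i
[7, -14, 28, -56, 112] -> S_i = 7*-2^i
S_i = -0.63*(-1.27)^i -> [-0.63, 0.8, -1.02, 1.29, -1.64]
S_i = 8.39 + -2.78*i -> [8.39, 5.61, 2.83, 0.05, -2.73]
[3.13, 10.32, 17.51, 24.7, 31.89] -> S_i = 3.13 + 7.19*i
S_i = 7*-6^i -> [7, -42, 252, -1512, 9072]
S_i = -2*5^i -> [-2, -10, -50, -250, -1250]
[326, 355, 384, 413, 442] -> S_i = 326 + 29*i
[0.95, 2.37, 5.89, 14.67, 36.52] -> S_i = 0.95*2.49^i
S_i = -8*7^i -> [-8, -56, -392, -2744, -19208]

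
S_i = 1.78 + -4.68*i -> [1.78, -2.9, -7.58, -12.26, -16.94]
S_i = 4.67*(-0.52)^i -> [4.67, -2.43, 1.26, -0.66, 0.34]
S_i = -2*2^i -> [-2, -4, -8, -16, -32]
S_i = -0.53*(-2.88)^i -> [-0.53, 1.53, -4.4, 12.66, -36.46]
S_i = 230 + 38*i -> [230, 268, 306, 344, 382]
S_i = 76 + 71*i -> [76, 147, 218, 289, 360]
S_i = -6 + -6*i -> [-6, -12, -18, -24, -30]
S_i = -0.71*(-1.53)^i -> [-0.71, 1.09, -1.66, 2.54, -3.89]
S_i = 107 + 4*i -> [107, 111, 115, 119, 123]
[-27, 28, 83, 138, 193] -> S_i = -27 + 55*i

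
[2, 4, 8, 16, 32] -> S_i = 2*2^i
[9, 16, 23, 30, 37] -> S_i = 9 + 7*i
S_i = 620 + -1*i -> [620, 619, 618, 617, 616]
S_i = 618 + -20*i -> [618, 598, 578, 558, 538]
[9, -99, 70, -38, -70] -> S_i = Random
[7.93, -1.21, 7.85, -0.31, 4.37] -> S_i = Random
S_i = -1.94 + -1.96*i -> [-1.94, -3.9, -5.86, -7.82, -9.78]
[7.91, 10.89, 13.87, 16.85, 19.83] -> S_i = 7.91 + 2.98*i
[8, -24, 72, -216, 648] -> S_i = 8*-3^i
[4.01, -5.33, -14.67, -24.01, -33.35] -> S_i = 4.01 + -9.34*i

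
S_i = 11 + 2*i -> [11, 13, 15, 17, 19]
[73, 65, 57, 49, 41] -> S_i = 73 + -8*i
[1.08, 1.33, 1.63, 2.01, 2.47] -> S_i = 1.08*1.23^i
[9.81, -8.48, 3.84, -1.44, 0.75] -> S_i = Random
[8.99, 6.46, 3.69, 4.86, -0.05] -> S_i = Random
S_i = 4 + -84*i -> [4, -80, -164, -248, -332]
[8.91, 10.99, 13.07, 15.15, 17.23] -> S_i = 8.91 + 2.08*i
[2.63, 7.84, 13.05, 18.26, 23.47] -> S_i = 2.63 + 5.21*i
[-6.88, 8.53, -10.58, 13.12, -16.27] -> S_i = -6.88*(-1.24)^i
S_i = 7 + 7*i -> [7, 14, 21, 28, 35]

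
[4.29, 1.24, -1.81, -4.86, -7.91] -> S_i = 4.29 + -3.05*i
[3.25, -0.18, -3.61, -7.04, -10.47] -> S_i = 3.25 + -3.43*i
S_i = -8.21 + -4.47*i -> [-8.21, -12.68, -17.15, -21.62, -26.09]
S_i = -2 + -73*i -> [-2, -75, -148, -221, -294]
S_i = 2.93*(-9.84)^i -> [2.93, -28.83, 283.7, -2791.6, 27469.33]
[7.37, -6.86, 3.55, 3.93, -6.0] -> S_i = Random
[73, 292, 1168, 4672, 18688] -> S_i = 73*4^i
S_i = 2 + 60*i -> [2, 62, 122, 182, 242]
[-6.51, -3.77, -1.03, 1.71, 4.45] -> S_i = -6.51 + 2.74*i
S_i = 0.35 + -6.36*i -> [0.35, -6.01, -12.37, -18.73, -25.09]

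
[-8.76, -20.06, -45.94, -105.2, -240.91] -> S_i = -8.76*2.29^i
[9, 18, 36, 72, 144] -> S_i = 9*2^i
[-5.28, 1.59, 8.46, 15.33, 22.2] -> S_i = -5.28 + 6.87*i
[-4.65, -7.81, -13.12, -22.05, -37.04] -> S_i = -4.65*1.68^i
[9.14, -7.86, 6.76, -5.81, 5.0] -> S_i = 9.14*(-0.86)^i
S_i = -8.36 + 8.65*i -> [-8.36, 0.29, 8.94, 17.59, 26.24]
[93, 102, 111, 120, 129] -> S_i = 93 + 9*i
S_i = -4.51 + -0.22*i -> [-4.51, -4.73, -4.95, -5.17, -5.39]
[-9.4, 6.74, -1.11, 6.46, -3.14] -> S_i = Random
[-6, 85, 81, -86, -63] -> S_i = Random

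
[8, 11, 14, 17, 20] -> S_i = 8 + 3*i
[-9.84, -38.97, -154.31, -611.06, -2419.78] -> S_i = -9.84*3.96^i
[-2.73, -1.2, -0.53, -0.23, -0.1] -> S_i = -2.73*0.44^i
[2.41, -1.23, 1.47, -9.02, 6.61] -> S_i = Random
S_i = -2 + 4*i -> [-2, 2, 6, 10, 14]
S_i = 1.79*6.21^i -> [1.79, 11.12, 69.03, 428.67, 2662.07]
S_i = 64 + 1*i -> [64, 65, 66, 67, 68]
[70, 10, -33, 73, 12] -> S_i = Random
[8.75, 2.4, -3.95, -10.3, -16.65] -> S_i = 8.75 + -6.35*i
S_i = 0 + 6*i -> [0, 6, 12, 18, 24]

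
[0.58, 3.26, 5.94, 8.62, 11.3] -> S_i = 0.58 + 2.68*i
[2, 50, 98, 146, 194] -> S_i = 2 + 48*i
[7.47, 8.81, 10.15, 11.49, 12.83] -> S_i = 7.47 + 1.34*i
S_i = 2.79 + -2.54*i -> [2.79, 0.25, -2.29, -4.83, -7.37]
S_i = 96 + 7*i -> [96, 103, 110, 117, 124]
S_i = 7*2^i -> [7, 14, 28, 56, 112]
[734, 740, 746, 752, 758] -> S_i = 734 + 6*i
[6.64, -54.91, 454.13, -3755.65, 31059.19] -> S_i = 6.64*(-8.27)^i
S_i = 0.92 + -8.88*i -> [0.92, -7.96, -16.84, -25.72, -34.6]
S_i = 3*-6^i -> [3, -18, 108, -648, 3888]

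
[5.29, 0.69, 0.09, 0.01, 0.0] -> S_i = 5.29*0.13^i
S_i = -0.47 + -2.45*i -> [-0.47, -2.92, -5.37, -7.82, -10.27]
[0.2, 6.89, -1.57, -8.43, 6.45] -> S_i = Random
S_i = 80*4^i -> [80, 320, 1280, 5120, 20480]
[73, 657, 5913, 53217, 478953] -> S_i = 73*9^i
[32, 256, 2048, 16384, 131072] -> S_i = 32*8^i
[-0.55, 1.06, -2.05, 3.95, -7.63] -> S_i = -0.55*(-1.93)^i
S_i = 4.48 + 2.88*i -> [4.48, 7.36, 10.24, 13.12, 16.0]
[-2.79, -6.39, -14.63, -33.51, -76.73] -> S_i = -2.79*2.29^i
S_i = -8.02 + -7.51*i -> [-8.02, -15.53, -23.04, -30.55, -38.06]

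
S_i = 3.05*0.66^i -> [3.05, 2.01, 1.33, 0.88, 0.58]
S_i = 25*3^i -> [25, 75, 225, 675, 2025]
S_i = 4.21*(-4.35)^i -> [4.21, -18.31, 79.66, -346.54, 1507.44]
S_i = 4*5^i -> [4, 20, 100, 500, 2500]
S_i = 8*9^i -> [8, 72, 648, 5832, 52488]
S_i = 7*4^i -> [7, 28, 112, 448, 1792]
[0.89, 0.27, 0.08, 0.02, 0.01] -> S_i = 0.89*0.30^i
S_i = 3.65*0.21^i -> [3.65, 0.77, 0.16, 0.03, 0.01]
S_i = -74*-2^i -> [-74, 148, -296, 592, -1184]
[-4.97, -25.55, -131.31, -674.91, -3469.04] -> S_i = -4.97*5.14^i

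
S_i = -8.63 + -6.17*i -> [-8.63, -14.8, -20.97, -27.14, -33.31]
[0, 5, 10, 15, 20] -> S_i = 0 + 5*i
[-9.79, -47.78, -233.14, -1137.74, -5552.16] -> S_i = -9.79*4.88^i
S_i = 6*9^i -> [6, 54, 486, 4374, 39366]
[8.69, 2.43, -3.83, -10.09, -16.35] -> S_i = 8.69 + -6.26*i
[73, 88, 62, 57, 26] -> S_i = Random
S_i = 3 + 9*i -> [3, 12, 21, 30, 39]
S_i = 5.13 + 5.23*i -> [5.13, 10.36, 15.59, 20.82, 26.05]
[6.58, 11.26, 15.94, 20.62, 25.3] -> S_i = 6.58 + 4.68*i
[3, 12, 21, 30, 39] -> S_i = 3 + 9*i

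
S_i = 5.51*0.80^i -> [5.51, 4.41, 3.53, 2.82, 2.26]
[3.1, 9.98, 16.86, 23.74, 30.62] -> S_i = 3.10 + 6.88*i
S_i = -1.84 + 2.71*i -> [-1.84, 0.87, 3.58, 6.29, 9.0]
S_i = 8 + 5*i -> [8, 13, 18, 23, 28]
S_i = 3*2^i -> [3, 6, 12, 24, 48]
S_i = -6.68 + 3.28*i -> [-6.68, -3.4, -0.12, 3.16, 6.44]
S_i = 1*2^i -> [1, 2, 4, 8, 16]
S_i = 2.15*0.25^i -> [2.15, 0.54, 0.13, 0.03, 0.01]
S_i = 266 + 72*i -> [266, 338, 410, 482, 554]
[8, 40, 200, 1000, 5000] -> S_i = 8*5^i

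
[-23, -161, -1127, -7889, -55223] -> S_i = -23*7^i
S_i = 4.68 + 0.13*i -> [4.68, 4.81, 4.94, 5.07, 5.2]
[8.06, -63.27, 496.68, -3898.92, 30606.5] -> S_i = 8.06*(-7.85)^i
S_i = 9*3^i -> [9, 27, 81, 243, 729]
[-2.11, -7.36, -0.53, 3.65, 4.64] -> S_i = Random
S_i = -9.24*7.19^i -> [-9.24, -66.44, -477.67, -3434.46, -24693.78]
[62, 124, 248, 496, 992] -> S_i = 62*2^i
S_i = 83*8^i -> [83, 664, 5312, 42496, 339968]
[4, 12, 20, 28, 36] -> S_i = 4 + 8*i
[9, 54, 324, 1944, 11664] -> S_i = 9*6^i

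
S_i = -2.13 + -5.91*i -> [-2.13, -8.04, -13.95, -19.86, -25.77]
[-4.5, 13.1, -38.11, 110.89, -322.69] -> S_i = -4.50*(-2.91)^i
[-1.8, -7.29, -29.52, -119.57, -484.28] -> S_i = -1.80*4.05^i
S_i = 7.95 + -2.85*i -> [7.95, 5.1, 2.25, -0.6, -3.45]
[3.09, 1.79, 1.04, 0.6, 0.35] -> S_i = 3.09*0.58^i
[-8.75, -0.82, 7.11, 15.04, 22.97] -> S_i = -8.75 + 7.93*i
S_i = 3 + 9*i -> [3, 12, 21, 30, 39]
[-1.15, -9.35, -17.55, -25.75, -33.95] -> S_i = -1.15 + -8.20*i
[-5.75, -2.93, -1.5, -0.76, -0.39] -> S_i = -5.75*0.51^i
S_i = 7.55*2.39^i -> [7.55, 18.04, 43.13, 103.07, 246.34]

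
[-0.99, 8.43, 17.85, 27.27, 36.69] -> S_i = -0.99 + 9.42*i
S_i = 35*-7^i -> [35, -245, 1715, -12005, 84035]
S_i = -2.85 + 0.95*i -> [-2.85, -1.9, -0.95, -0.0, 0.95]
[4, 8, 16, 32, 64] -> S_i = 4*2^i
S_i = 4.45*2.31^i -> [4.45, 10.28, 23.75, 54.85, 126.71]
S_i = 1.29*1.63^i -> [1.29, 2.1, 3.43, 5.59, 9.11]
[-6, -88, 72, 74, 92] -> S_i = Random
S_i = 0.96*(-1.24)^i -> [0.96, -1.19, 1.48, -1.83, 2.27]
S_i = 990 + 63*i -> [990, 1053, 1116, 1179, 1242]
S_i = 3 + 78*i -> [3, 81, 159, 237, 315]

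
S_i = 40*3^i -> [40, 120, 360, 1080, 3240]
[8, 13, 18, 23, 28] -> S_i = 8 + 5*i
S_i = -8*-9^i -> [-8, 72, -648, 5832, -52488]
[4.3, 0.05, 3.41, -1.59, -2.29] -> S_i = Random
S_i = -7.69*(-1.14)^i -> [-7.69, 8.77, -9.99, 11.39, -12.99]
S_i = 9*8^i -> [9, 72, 576, 4608, 36864]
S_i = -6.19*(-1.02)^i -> [-6.19, 6.31, -6.44, 6.57, -6.7]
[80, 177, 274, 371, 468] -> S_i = 80 + 97*i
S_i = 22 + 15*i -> [22, 37, 52, 67, 82]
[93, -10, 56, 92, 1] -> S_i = Random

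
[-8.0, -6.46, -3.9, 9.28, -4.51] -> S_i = Random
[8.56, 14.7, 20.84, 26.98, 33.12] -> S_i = 8.56 + 6.14*i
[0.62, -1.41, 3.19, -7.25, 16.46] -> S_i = 0.62*(-2.27)^i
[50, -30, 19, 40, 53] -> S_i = Random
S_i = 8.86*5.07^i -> [8.86, 44.92, 227.75, 1154.67, 5854.17]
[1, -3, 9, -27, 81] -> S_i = 1*-3^i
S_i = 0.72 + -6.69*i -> [0.72, -5.97, -12.66, -19.35, -26.04]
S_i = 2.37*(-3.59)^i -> [2.37, -8.51, 30.54, -109.66, 393.66]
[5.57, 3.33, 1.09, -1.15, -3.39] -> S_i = 5.57 + -2.24*i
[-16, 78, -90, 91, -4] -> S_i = Random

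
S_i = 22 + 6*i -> [22, 28, 34, 40, 46]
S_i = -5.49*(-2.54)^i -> [-5.49, 13.94, -35.42, 89.96, -228.51]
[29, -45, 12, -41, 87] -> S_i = Random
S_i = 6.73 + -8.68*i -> [6.73, -1.95, -10.63, -19.31, -27.99]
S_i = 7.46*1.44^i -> [7.46, 10.74, 15.47, 22.28, 32.08]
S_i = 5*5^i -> [5, 25, 125, 625, 3125]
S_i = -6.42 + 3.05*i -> [-6.42, -3.37, -0.32, 2.73, 5.78]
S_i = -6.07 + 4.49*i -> [-6.07, -1.58, 2.91, 7.4, 11.89]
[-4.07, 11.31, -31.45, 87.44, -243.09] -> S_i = -4.07*(-2.78)^i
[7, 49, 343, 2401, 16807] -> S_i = 7*7^i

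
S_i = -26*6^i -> [-26, -156, -936, -5616, -33696]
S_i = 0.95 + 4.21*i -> [0.95, 5.16, 9.37, 13.58, 17.79]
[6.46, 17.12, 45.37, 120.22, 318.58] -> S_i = 6.46*2.65^i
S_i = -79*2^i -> [-79, -158, -316, -632, -1264]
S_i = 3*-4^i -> [3, -12, 48, -192, 768]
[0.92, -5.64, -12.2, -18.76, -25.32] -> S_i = 0.92 + -6.56*i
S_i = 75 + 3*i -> [75, 78, 81, 84, 87]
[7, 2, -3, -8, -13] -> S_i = 7 + -5*i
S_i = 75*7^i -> [75, 525, 3675, 25725, 180075]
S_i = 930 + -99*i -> [930, 831, 732, 633, 534]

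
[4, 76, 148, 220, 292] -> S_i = 4 + 72*i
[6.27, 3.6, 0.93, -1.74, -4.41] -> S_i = 6.27 + -2.67*i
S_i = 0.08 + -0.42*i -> [0.08, -0.34, -0.76, -1.18, -1.6]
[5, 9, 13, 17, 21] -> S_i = 5 + 4*i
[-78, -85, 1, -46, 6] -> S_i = Random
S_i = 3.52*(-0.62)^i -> [3.52, -2.18, 1.35, -0.84, 0.52]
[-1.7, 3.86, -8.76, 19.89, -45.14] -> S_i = -1.70*(-2.27)^i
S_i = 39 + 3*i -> [39, 42, 45, 48, 51]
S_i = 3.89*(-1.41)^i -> [3.89, -5.48, 7.73, -10.9, 15.38]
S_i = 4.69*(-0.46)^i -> [4.69, -2.16, 0.99, -0.46, 0.21]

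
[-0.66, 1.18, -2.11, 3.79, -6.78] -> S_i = -0.66*(-1.79)^i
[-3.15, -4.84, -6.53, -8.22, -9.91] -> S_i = -3.15 + -1.69*i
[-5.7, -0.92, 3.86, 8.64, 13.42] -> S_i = -5.70 + 4.78*i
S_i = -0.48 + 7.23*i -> [-0.48, 6.75, 13.98, 21.21, 28.44]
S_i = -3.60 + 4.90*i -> [-3.6, 1.3, 6.2, 11.1, 16.0]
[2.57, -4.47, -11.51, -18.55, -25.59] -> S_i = 2.57 + -7.04*i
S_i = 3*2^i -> [3, 6, 12, 24, 48]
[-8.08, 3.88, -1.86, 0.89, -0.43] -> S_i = -8.08*(-0.48)^i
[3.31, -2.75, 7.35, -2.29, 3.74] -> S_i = Random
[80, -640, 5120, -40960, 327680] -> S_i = 80*-8^i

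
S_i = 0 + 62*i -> [0, 62, 124, 186, 248]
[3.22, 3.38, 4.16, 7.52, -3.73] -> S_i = Random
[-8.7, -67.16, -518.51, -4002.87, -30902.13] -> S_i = -8.70*7.72^i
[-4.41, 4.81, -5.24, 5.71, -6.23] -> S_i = -4.41*(-1.09)^i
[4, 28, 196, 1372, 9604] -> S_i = 4*7^i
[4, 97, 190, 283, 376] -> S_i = 4 + 93*i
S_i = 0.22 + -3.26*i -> [0.22, -3.04, -6.3, -9.56, -12.82]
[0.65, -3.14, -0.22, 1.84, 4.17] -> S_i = Random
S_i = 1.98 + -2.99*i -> [1.98, -1.01, -4.0, -6.99, -9.98]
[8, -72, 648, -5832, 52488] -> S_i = 8*-9^i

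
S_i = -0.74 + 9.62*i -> [-0.74, 8.88, 18.5, 28.12, 37.74]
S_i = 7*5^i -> [7, 35, 175, 875, 4375]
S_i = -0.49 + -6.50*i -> [-0.49, -6.99, -13.49, -19.99, -26.49]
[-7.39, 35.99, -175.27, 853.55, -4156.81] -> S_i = -7.39*(-4.87)^i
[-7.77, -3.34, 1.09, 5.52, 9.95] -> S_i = -7.77 + 4.43*i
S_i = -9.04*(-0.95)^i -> [-9.04, 8.59, -8.16, 7.75, -7.36]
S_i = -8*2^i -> [-8, -16, -32, -64, -128]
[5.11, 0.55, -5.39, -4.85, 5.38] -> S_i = Random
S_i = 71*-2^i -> [71, -142, 284, -568, 1136]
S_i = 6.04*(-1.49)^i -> [6.04, -9.0, 13.41, -19.98, 29.77]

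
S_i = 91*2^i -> [91, 182, 364, 728, 1456]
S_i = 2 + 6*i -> [2, 8, 14, 20, 26]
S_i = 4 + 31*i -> [4, 35, 66, 97, 128]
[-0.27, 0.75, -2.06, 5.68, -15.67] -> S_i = -0.27*(-2.76)^i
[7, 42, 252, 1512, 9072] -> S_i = 7*6^i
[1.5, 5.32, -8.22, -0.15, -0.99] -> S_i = Random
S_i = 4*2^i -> [4, 8, 16, 32, 64]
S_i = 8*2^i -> [8, 16, 32, 64, 128]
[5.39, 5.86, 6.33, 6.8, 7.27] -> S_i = 5.39 + 0.47*i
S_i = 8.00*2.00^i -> [8.0, 16.0, 32.0, 64.0, 128.0]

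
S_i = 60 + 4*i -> [60, 64, 68, 72, 76]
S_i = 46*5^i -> [46, 230, 1150, 5750, 28750]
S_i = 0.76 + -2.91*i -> [0.76, -2.15, -5.06, -7.97, -10.88]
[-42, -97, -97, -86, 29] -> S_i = Random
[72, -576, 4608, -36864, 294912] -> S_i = 72*-8^i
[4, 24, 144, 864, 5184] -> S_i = 4*6^i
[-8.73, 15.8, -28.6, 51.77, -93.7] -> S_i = -8.73*(-1.81)^i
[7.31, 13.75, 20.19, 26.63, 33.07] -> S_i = 7.31 + 6.44*i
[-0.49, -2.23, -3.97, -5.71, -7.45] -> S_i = -0.49 + -1.74*i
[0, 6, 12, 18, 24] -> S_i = 0 + 6*i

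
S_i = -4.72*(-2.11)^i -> [-4.72, 9.96, -21.01, 44.34, -93.56]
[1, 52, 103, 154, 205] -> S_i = 1 + 51*i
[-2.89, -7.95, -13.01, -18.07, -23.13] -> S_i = -2.89 + -5.06*i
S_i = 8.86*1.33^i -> [8.86, 11.78, 15.67, 20.84, 27.72]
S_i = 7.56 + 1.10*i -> [7.56, 8.66, 9.76, 10.86, 11.96]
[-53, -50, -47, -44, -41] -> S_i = -53 + 3*i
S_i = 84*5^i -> [84, 420, 2100, 10500, 52500]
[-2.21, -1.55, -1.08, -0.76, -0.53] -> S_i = -2.21*0.70^i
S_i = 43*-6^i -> [43, -258, 1548, -9288, 55728]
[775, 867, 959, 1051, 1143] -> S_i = 775 + 92*i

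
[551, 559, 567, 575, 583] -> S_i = 551 + 8*i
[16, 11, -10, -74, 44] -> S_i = Random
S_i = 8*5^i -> [8, 40, 200, 1000, 5000]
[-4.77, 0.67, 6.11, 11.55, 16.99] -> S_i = -4.77 + 5.44*i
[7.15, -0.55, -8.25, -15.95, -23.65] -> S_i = 7.15 + -7.70*i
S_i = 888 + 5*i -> [888, 893, 898, 903, 908]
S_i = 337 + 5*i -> [337, 342, 347, 352, 357]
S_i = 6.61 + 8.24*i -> [6.61, 14.85, 23.09, 31.33, 39.57]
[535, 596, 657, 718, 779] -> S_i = 535 + 61*i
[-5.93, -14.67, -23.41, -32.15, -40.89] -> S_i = -5.93 + -8.74*i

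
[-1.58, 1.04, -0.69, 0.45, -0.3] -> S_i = -1.58*(-0.66)^i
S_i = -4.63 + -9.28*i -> [-4.63, -13.91, -23.19, -32.47, -41.75]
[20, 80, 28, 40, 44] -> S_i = Random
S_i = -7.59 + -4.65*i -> [-7.59, -12.24, -16.89, -21.54, -26.19]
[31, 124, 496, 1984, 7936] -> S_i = 31*4^i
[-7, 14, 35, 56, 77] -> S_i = -7 + 21*i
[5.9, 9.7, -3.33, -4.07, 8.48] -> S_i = Random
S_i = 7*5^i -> [7, 35, 175, 875, 4375]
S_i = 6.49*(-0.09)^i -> [6.49, -0.58, 0.05, -0.0, 0.0]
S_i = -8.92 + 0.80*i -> [-8.92, -8.12, -7.32, -6.52, -5.72]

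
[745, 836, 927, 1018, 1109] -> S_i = 745 + 91*i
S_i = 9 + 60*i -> [9, 69, 129, 189, 249]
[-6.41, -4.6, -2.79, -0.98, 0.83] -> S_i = -6.41 + 1.81*i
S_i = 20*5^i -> [20, 100, 500, 2500, 12500]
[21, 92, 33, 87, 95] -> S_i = Random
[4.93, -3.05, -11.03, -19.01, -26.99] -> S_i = 4.93 + -7.98*i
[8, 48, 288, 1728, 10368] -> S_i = 8*6^i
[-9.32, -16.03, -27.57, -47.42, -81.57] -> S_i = -9.32*1.72^i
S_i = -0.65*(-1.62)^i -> [-0.65, 1.05, -1.71, 2.76, -4.48]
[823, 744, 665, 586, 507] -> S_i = 823 + -79*i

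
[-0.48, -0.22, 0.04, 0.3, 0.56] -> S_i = -0.48 + 0.26*i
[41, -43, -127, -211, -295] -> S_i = 41 + -84*i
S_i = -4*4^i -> [-4, -16, -64, -256, -1024]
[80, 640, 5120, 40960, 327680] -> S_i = 80*8^i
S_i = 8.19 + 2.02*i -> [8.19, 10.21, 12.23, 14.25, 16.27]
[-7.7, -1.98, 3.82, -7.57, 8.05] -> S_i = Random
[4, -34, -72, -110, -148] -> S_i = 4 + -38*i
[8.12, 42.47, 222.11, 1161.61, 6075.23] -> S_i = 8.12*5.23^i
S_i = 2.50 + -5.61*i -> [2.5, -3.11, -8.72, -14.33, -19.94]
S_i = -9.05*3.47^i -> [-9.05, -31.4, -108.97, -378.13, -1312.1]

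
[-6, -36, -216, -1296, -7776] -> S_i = -6*6^i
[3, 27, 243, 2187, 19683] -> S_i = 3*9^i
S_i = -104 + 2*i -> [-104, -102, -100, -98, -96]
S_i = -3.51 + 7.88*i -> [-3.51, 4.37, 12.25, 20.13, 28.01]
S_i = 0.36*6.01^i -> [0.36, 2.16, 13.0, 78.15, 469.68]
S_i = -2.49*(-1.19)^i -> [-2.49, 2.96, -3.53, 4.2, -4.99]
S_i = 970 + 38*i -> [970, 1008, 1046, 1084, 1122]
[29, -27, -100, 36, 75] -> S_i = Random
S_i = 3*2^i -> [3, 6, 12, 24, 48]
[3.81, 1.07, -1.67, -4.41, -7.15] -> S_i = 3.81 + -2.74*i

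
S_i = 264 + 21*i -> [264, 285, 306, 327, 348]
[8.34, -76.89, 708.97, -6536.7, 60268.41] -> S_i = 8.34*(-9.22)^i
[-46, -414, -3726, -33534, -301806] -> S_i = -46*9^i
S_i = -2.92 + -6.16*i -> [-2.92, -9.08, -15.24, -21.4, -27.56]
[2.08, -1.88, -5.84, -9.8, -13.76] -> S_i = 2.08 + -3.96*i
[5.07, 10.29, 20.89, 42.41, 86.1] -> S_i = 5.07*2.03^i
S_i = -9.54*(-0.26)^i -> [-9.54, 2.48, -0.64, 0.17, -0.04]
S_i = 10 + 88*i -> [10, 98, 186, 274, 362]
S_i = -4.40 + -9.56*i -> [-4.4, -13.96, -23.52, -33.08, -42.64]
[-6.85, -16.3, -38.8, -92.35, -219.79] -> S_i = -6.85*2.38^i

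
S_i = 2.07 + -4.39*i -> [2.07, -2.32, -6.71, -11.1, -15.49]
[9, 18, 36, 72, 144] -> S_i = 9*2^i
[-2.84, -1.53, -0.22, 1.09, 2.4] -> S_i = -2.84 + 1.31*i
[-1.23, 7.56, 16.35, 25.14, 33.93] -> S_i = -1.23 + 8.79*i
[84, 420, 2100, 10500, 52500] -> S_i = 84*5^i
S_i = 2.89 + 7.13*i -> [2.89, 10.02, 17.15, 24.28, 31.41]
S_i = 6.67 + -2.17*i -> [6.67, 4.5, 2.33, 0.16, -2.01]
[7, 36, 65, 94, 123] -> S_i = 7 + 29*i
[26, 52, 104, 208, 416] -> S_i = 26*2^i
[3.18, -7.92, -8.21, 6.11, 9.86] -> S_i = Random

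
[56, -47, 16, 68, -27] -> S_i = Random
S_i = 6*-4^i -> [6, -24, 96, -384, 1536]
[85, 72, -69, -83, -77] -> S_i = Random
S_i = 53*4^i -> [53, 212, 848, 3392, 13568]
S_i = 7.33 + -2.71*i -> [7.33, 4.62, 1.91, -0.8, -3.51]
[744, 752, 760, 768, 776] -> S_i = 744 + 8*i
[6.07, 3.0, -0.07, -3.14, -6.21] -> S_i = 6.07 + -3.07*i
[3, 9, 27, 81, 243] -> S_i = 3*3^i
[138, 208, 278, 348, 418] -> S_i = 138 + 70*i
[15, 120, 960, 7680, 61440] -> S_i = 15*8^i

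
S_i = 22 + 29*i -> [22, 51, 80, 109, 138]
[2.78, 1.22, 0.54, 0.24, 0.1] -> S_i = 2.78*0.44^i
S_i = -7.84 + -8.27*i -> [-7.84, -16.11, -24.38, -32.65, -40.92]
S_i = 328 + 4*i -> [328, 332, 336, 340, 344]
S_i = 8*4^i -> [8, 32, 128, 512, 2048]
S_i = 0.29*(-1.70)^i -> [0.29, -0.49, 0.84, -1.42, 2.42]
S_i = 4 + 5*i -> [4, 9, 14, 19, 24]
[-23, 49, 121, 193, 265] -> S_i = -23 + 72*i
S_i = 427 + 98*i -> [427, 525, 623, 721, 819]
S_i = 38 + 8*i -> [38, 46, 54, 62, 70]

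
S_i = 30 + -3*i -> [30, 27, 24, 21, 18]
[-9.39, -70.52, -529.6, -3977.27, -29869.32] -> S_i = -9.39*7.51^i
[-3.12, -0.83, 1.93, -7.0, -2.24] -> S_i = Random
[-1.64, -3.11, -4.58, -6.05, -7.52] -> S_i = -1.64 + -1.47*i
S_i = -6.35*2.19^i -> [-6.35, -13.91, -30.46, -66.7, -146.07]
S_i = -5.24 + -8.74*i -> [-5.24, -13.98, -22.72, -31.46, -40.2]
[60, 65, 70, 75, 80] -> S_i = 60 + 5*i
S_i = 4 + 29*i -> [4, 33, 62, 91, 120]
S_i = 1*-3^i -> [1, -3, 9, -27, 81]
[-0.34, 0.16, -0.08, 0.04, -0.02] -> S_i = -0.34*(-0.47)^i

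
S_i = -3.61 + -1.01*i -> [-3.61, -4.62, -5.63, -6.64, -7.65]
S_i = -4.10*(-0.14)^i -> [-4.1, 0.57, -0.08, 0.01, -0.0]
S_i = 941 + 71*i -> [941, 1012, 1083, 1154, 1225]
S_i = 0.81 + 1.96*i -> [0.81, 2.77, 4.73, 6.69, 8.65]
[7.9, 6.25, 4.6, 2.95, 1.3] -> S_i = 7.90 + -1.65*i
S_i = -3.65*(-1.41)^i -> [-3.65, 5.15, -7.26, 10.23, -14.43]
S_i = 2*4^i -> [2, 8, 32, 128, 512]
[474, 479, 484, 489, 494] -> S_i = 474 + 5*i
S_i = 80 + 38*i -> [80, 118, 156, 194, 232]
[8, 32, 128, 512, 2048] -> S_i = 8*4^i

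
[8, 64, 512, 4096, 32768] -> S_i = 8*8^i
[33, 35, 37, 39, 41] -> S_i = 33 + 2*i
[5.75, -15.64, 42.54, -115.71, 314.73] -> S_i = 5.75*(-2.72)^i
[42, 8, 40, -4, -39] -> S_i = Random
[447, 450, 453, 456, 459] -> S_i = 447 + 3*i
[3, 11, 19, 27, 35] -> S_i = 3 + 8*i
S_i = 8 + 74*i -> [8, 82, 156, 230, 304]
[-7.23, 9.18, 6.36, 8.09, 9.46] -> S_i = Random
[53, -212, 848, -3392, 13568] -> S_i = 53*-4^i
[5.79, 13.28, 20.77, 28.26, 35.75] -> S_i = 5.79 + 7.49*i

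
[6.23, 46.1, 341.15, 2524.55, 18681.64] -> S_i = 6.23*7.40^i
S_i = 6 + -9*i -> [6, -3, -12, -21, -30]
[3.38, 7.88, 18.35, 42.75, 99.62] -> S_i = 3.38*2.33^i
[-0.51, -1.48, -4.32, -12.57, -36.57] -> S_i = -0.51*2.91^i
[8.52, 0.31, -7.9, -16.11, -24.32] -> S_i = 8.52 + -8.21*i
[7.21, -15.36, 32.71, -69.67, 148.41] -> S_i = 7.21*(-2.13)^i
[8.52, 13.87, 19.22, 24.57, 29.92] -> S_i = 8.52 + 5.35*i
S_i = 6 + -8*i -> [6, -2, -10, -18, -26]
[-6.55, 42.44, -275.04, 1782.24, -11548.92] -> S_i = -6.55*(-6.48)^i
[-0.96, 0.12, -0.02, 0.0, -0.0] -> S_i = -0.96*(-0.13)^i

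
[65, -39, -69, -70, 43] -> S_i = Random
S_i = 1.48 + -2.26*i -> [1.48, -0.78, -3.04, -5.3, -7.56]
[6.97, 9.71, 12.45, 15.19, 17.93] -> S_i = 6.97 + 2.74*i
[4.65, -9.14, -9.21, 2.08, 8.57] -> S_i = Random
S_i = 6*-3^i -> [6, -18, 54, -162, 486]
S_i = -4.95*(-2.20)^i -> [-4.95, 10.89, -23.96, 52.71, -115.96]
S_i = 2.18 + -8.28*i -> [2.18, -6.1, -14.38, -22.66, -30.94]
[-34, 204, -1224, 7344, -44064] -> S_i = -34*-6^i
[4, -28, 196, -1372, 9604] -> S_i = 4*-7^i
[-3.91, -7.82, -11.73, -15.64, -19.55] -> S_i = -3.91 + -3.91*i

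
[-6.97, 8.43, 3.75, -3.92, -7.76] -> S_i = Random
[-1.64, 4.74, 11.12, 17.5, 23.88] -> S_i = -1.64 + 6.38*i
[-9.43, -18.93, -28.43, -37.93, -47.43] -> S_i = -9.43 + -9.50*i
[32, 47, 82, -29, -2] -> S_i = Random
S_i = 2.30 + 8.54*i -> [2.3, 10.84, 19.38, 27.92, 36.46]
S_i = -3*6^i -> [-3, -18, -108, -648, -3888]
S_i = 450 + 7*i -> [450, 457, 464, 471, 478]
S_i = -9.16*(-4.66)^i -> [-9.16, 42.69, -198.91, 926.94, -4319.56]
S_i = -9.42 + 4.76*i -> [-9.42, -4.66, 0.1, 4.86, 9.62]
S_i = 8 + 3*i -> [8, 11, 14, 17, 20]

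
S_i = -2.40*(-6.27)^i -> [-2.4, 15.05, -94.35, 591.58, -3709.21]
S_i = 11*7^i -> [11, 77, 539, 3773, 26411]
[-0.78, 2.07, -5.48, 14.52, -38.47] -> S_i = -0.78*(-2.65)^i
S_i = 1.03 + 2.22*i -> [1.03, 3.25, 5.47, 7.69, 9.91]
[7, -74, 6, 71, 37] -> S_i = Random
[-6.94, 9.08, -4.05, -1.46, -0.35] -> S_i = Random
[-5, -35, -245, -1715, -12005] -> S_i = -5*7^i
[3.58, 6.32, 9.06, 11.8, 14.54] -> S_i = 3.58 + 2.74*i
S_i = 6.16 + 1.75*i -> [6.16, 7.91, 9.66, 11.41, 13.16]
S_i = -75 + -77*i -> [-75, -152, -229, -306, -383]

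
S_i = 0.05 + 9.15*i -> [0.05, 9.2, 18.35, 27.5, 36.65]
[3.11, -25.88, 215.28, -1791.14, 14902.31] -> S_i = 3.11*(-8.32)^i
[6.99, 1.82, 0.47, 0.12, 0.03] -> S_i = 6.99*0.26^i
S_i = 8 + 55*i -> [8, 63, 118, 173, 228]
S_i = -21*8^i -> [-21, -168, -1344, -10752, -86016]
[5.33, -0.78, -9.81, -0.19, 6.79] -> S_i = Random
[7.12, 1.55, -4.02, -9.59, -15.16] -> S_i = 7.12 + -5.57*i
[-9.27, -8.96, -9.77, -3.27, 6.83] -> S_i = Random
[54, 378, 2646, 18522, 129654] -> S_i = 54*7^i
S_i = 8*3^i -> [8, 24, 72, 216, 648]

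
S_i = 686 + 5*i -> [686, 691, 696, 701, 706]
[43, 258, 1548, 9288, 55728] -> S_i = 43*6^i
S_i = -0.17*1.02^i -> [-0.17, -0.17, -0.18, -0.18, -0.18]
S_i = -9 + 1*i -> [-9, -8, -7, -6, -5]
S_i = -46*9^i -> [-46, -414, -3726, -33534, -301806]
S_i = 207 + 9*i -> [207, 216, 225, 234, 243]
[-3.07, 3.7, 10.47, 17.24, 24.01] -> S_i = -3.07 + 6.77*i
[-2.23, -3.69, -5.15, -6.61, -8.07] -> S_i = -2.23 + -1.46*i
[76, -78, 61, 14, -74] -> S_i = Random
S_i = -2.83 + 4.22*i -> [-2.83, 1.39, 5.61, 9.83, 14.05]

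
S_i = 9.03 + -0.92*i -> [9.03, 8.11, 7.19, 6.27, 5.35]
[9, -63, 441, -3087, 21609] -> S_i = 9*-7^i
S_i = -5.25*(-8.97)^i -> [-5.25, 47.09, -422.42, 3789.1, -33988.27]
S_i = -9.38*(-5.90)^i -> [-9.38, 55.34, -326.52, 1926.46, -11366.08]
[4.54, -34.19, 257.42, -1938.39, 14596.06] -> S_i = 4.54*(-7.53)^i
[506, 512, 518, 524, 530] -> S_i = 506 + 6*i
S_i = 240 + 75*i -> [240, 315, 390, 465, 540]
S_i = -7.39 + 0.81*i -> [-7.39, -6.58, -5.77, -4.96, -4.15]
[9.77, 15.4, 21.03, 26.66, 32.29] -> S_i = 9.77 + 5.63*i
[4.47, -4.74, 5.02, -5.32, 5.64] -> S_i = 4.47*(-1.06)^i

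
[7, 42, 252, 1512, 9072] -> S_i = 7*6^i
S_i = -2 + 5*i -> [-2, 3, 8, 13, 18]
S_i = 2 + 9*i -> [2, 11, 20, 29, 38]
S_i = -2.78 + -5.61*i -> [-2.78, -8.39, -14.0, -19.61, -25.22]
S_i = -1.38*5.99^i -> [-1.38, -8.27, -49.51, -296.59, -1776.59]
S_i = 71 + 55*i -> [71, 126, 181, 236, 291]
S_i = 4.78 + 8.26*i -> [4.78, 13.04, 21.3, 29.56, 37.82]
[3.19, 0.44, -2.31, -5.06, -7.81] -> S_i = 3.19 + -2.75*i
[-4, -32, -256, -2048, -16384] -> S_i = -4*8^i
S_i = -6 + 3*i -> [-6, -3, 0, 3, 6]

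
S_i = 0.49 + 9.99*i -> [0.49, 10.48, 20.47, 30.46, 40.45]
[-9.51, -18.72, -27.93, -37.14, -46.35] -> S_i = -9.51 + -9.21*i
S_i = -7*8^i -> [-7, -56, -448, -3584, -28672]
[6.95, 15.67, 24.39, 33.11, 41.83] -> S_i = 6.95 + 8.72*i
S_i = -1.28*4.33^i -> [-1.28, -5.54, -24.0, -103.91, -449.95]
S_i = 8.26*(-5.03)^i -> [8.26, -41.55, 208.99, -1051.2, 5287.52]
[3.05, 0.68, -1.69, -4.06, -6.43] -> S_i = 3.05 + -2.37*i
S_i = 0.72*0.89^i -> [0.72, 0.64, 0.57, 0.51, 0.45]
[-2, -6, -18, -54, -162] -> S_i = -2*3^i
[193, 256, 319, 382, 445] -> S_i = 193 + 63*i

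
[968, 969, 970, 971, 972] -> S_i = 968 + 1*i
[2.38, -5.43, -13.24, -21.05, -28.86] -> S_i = 2.38 + -7.81*i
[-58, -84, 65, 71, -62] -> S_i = Random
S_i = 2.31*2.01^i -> [2.31, 4.64, 9.33, 18.76, 37.7]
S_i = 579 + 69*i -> [579, 648, 717, 786, 855]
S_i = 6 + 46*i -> [6, 52, 98, 144, 190]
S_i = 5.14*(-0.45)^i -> [5.14, -2.31, 1.04, -0.47, 0.21]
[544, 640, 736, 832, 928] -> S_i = 544 + 96*i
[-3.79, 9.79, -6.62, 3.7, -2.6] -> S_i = Random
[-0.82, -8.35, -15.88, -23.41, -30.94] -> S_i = -0.82 + -7.53*i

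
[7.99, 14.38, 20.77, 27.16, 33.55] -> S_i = 7.99 + 6.39*i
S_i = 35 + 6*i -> [35, 41, 47, 53, 59]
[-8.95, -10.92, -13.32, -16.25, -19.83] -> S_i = -8.95*1.22^i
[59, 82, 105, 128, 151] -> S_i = 59 + 23*i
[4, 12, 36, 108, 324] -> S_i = 4*3^i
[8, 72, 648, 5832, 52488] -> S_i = 8*9^i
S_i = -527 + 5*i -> [-527, -522, -517, -512, -507]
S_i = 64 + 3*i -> [64, 67, 70, 73, 76]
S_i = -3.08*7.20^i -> [-3.08, -22.18, -159.67, -1149.6, -8277.15]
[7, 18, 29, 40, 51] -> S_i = 7 + 11*i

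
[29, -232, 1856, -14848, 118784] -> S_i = 29*-8^i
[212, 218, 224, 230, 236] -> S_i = 212 + 6*i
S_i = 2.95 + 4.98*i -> [2.95, 7.93, 12.91, 17.89, 22.87]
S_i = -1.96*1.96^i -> [-1.96, -3.84, -7.53, -14.76, -28.93]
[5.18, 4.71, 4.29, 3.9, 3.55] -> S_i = 5.18*0.91^i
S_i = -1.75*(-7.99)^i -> [-1.75, 13.98, -111.72, 892.64, -7132.23]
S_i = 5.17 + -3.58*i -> [5.17, 1.59, -1.99, -5.57, -9.15]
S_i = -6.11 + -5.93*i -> [-6.11, -12.04, -17.97, -23.9, -29.83]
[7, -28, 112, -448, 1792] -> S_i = 7*-4^i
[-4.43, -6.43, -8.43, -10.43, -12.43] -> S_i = -4.43 + -2.00*i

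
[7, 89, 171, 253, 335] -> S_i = 7 + 82*i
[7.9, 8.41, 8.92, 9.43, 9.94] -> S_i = 7.90 + 0.51*i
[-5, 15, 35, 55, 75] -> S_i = -5 + 20*i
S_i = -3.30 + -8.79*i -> [-3.3, -12.09, -20.88, -29.67, -38.46]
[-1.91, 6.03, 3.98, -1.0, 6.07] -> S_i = Random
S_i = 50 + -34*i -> [50, 16, -18, -52, -86]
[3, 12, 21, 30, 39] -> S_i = 3 + 9*i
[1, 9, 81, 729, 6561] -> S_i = 1*9^i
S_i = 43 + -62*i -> [43, -19, -81, -143, -205]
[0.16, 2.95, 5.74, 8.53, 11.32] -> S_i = 0.16 + 2.79*i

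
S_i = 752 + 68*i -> [752, 820, 888, 956, 1024]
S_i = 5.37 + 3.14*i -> [5.37, 8.51, 11.65, 14.79, 17.93]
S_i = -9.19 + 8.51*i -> [-9.19, -0.68, 7.83, 16.34, 24.85]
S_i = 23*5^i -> [23, 115, 575, 2875, 14375]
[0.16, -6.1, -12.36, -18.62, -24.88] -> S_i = 0.16 + -6.26*i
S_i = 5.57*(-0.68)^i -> [5.57, -3.79, 2.58, -1.75, 1.19]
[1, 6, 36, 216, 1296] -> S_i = 1*6^i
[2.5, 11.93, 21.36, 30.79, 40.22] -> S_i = 2.50 + 9.43*i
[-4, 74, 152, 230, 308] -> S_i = -4 + 78*i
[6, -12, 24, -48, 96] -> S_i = 6*-2^i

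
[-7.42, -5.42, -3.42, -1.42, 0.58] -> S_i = -7.42 + 2.00*i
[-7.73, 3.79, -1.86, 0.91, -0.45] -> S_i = -7.73*(-0.49)^i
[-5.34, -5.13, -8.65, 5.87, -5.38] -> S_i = Random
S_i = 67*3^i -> [67, 201, 603, 1809, 5427]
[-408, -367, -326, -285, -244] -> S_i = -408 + 41*i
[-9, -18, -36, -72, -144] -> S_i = -9*2^i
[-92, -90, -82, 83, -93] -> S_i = Random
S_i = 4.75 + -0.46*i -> [4.75, 4.29, 3.83, 3.37, 2.91]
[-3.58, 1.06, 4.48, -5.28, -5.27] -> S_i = Random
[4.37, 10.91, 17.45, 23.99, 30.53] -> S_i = 4.37 + 6.54*i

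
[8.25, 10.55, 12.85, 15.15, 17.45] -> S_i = 8.25 + 2.30*i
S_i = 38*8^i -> [38, 304, 2432, 19456, 155648]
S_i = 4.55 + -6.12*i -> [4.55, -1.57, -7.69, -13.81, -19.93]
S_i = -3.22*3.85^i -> [-3.22, -12.4, -47.73, -183.75, -707.45]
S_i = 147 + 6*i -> [147, 153, 159, 165, 171]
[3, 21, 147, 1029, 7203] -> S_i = 3*7^i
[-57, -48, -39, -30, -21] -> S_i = -57 + 9*i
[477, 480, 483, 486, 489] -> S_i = 477 + 3*i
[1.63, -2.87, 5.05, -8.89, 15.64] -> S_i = 1.63*(-1.76)^i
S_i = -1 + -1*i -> [-1, -2, -3, -4, -5]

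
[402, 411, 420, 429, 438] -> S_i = 402 + 9*i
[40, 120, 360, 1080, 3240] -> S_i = 40*3^i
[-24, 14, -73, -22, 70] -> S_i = Random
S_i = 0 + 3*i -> [0, 3, 6, 9, 12]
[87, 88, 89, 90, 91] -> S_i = 87 + 1*i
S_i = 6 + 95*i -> [6, 101, 196, 291, 386]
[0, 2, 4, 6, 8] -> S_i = 0 + 2*i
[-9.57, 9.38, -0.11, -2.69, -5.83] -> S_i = Random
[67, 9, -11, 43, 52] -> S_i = Random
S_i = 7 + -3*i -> [7, 4, 1, -2, -5]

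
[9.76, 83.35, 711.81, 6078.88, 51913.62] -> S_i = 9.76*8.54^i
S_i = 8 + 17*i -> [8, 25, 42, 59, 76]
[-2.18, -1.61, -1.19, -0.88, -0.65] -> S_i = -2.18*0.74^i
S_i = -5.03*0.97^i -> [-5.03, -4.88, -4.73, -4.59, -4.45]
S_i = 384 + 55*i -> [384, 439, 494, 549, 604]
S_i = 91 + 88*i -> [91, 179, 267, 355, 443]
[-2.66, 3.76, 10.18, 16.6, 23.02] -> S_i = -2.66 + 6.42*i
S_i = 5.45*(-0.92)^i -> [5.45, -5.01, 4.61, -4.24, 3.9]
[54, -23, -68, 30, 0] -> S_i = Random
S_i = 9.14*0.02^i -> [9.14, 0.18, 0.0, 0.0, 0.0]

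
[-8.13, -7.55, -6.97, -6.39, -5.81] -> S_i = -8.13 + 0.58*i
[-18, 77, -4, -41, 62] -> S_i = Random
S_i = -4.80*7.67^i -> [-4.8, -36.82, -282.38, -2165.84, -16612.03]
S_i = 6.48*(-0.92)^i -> [6.48, -5.96, 5.48, -5.05, 4.64]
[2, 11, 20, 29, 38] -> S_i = 2 + 9*i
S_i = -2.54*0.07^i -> [-2.54, -0.18, -0.01, -0.0, -0.0]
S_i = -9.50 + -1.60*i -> [-9.5, -11.1, -12.7, -14.3, -15.9]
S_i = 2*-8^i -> [2, -16, 128, -1024, 8192]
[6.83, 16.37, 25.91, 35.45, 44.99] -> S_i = 6.83 + 9.54*i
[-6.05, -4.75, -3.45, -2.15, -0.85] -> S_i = -6.05 + 1.30*i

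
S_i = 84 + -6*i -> [84, 78, 72, 66, 60]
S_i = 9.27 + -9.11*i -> [9.27, 0.16, -8.95, -18.06, -27.17]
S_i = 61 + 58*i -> [61, 119, 177, 235, 293]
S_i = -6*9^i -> [-6, -54, -486, -4374, -39366]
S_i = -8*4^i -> [-8, -32, -128, -512, -2048]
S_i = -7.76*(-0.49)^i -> [-7.76, 3.8, -1.86, 0.91, -0.45]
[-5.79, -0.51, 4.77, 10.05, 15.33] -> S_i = -5.79 + 5.28*i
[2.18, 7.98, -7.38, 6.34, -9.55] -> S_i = Random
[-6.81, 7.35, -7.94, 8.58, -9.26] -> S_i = -6.81*(-1.08)^i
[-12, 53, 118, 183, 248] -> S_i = -12 + 65*i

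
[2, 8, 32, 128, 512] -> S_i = 2*4^i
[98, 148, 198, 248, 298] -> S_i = 98 + 50*i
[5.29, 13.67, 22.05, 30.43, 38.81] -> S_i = 5.29 + 8.38*i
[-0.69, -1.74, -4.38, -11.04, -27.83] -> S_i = -0.69*2.52^i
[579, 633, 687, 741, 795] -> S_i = 579 + 54*i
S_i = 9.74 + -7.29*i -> [9.74, 2.45, -4.84, -12.13, -19.42]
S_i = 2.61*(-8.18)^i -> [2.61, -21.35, 174.64, -1428.57, 11685.67]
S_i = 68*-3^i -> [68, -204, 612, -1836, 5508]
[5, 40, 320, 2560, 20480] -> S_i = 5*8^i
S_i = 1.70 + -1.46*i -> [1.7, 0.24, -1.22, -2.68, -4.14]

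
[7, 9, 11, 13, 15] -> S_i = 7 + 2*i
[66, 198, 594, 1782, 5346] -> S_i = 66*3^i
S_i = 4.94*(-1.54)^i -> [4.94, -7.61, 11.72, -18.04, 27.78]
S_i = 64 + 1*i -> [64, 65, 66, 67, 68]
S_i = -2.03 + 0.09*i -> [-2.03, -1.94, -1.85, -1.76, -1.67]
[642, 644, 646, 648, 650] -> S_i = 642 + 2*i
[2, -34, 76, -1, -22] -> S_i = Random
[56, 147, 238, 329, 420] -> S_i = 56 + 91*i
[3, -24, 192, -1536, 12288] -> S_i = 3*-8^i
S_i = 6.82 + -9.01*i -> [6.82, -2.19, -11.2, -20.21, -29.22]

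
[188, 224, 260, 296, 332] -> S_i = 188 + 36*i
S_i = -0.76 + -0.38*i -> [-0.76, -1.14, -1.52, -1.9, -2.28]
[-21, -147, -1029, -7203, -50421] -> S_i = -21*7^i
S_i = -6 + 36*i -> [-6, 30, 66, 102, 138]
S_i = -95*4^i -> [-95, -380, -1520, -6080, -24320]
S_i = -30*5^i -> [-30, -150, -750, -3750, -18750]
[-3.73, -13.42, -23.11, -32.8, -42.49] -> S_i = -3.73 + -9.69*i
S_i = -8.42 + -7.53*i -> [-8.42, -15.95, -23.48, -31.01, -38.54]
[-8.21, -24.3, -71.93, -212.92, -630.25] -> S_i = -8.21*2.96^i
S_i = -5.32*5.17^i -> [-5.32, -27.5, -142.2, -735.16, -3800.79]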